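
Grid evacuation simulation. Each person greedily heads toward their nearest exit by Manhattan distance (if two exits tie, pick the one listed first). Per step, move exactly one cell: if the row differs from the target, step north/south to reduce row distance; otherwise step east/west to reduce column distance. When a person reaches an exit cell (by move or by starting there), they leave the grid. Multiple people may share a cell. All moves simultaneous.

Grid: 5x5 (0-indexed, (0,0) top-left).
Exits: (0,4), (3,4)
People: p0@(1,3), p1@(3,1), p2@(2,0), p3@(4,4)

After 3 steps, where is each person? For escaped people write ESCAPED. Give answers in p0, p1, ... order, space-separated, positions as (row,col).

Step 1: p0:(1,3)->(0,3) | p1:(3,1)->(3,2) | p2:(2,0)->(3,0) | p3:(4,4)->(3,4)->EXIT
Step 2: p0:(0,3)->(0,4)->EXIT | p1:(3,2)->(3,3) | p2:(3,0)->(3,1) | p3:escaped
Step 3: p0:escaped | p1:(3,3)->(3,4)->EXIT | p2:(3,1)->(3,2) | p3:escaped

ESCAPED ESCAPED (3,2) ESCAPED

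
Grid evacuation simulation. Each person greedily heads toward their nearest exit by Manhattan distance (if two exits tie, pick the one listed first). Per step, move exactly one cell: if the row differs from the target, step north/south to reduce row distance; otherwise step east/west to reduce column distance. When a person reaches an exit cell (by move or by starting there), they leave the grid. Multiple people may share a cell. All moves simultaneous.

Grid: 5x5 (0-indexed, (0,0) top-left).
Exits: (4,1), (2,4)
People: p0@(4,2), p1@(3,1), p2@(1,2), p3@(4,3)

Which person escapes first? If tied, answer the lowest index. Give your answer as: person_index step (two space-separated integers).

Step 1: p0:(4,2)->(4,1)->EXIT | p1:(3,1)->(4,1)->EXIT | p2:(1,2)->(2,2) | p3:(4,3)->(4,2)
Step 2: p0:escaped | p1:escaped | p2:(2,2)->(2,3) | p3:(4,2)->(4,1)->EXIT
Step 3: p0:escaped | p1:escaped | p2:(2,3)->(2,4)->EXIT | p3:escaped
Exit steps: [1, 1, 3, 2]
First to escape: p0 at step 1

Answer: 0 1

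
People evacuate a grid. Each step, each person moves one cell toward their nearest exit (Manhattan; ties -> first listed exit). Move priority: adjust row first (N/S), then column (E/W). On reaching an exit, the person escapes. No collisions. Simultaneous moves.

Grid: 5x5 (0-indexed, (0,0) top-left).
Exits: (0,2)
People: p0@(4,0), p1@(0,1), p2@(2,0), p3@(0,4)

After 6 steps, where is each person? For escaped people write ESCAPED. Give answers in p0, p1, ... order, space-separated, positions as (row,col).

Step 1: p0:(4,0)->(3,0) | p1:(0,1)->(0,2)->EXIT | p2:(2,0)->(1,0) | p3:(0,4)->(0,3)
Step 2: p0:(3,0)->(2,0) | p1:escaped | p2:(1,0)->(0,0) | p3:(0,3)->(0,2)->EXIT
Step 3: p0:(2,0)->(1,0) | p1:escaped | p2:(0,0)->(0,1) | p3:escaped
Step 4: p0:(1,0)->(0,0) | p1:escaped | p2:(0,1)->(0,2)->EXIT | p3:escaped
Step 5: p0:(0,0)->(0,1) | p1:escaped | p2:escaped | p3:escaped
Step 6: p0:(0,1)->(0,2)->EXIT | p1:escaped | p2:escaped | p3:escaped

ESCAPED ESCAPED ESCAPED ESCAPED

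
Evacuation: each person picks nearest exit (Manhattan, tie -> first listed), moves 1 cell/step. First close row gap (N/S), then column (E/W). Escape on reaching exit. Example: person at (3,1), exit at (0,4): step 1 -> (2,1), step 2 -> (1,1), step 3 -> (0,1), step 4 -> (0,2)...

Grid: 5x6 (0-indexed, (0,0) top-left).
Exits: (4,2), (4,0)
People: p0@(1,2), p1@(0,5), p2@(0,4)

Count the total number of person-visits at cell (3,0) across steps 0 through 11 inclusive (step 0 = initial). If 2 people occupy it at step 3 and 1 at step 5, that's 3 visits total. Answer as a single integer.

Step 0: p0@(1,2) p1@(0,5) p2@(0,4) -> at (3,0): 0 [-], cum=0
Step 1: p0@(2,2) p1@(1,5) p2@(1,4) -> at (3,0): 0 [-], cum=0
Step 2: p0@(3,2) p1@(2,5) p2@(2,4) -> at (3,0): 0 [-], cum=0
Step 3: p0@ESC p1@(3,5) p2@(3,4) -> at (3,0): 0 [-], cum=0
Step 4: p0@ESC p1@(4,5) p2@(4,4) -> at (3,0): 0 [-], cum=0
Step 5: p0@ESC p1@(4,4) p2@(4,3) -> at (3,0): 0 [-], cum=0
Step 6: p0@ESC p1@(4,3) p2@ESC -> at (3,0): 0 [-], cum=0
Step 7: p0@ESC p1@ESC p2@ESC -> at (3,0): 0 [-], cum=0
Total visits = 0

Answer: 0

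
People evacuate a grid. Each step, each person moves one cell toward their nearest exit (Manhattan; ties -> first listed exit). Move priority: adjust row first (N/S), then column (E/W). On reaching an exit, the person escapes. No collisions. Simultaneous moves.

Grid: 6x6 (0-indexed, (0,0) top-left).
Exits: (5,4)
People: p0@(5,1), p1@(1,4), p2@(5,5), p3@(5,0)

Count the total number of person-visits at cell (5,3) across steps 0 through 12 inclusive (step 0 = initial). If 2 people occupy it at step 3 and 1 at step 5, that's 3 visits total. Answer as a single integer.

Step 0: p0@(5,1) p1@(1,4) p2@(5,5) p3@(5,0) -> at (5,3): 0 [-], cum=0
Step 1: p0@(5,2) p1@(2,4) p2@ESC p3@(5,1) -> at (5,3): 0 [-], cum=0
Step 2: p0@(5,3) p1@(3,4) p2@ESC p3@(5,2) -> at (5,3): 1 [p0], cum=1
Step 3: p0@ESC p1@(4,4) p2@ESC p3@(5,3) -> at (5,3): 1 [p3], cum=2
Step 4: p0@ESC p1@ESC p2@ESC p3@ESC -> at (5,3): 0 [-], cum=2
Total visits = 2

Answer: 2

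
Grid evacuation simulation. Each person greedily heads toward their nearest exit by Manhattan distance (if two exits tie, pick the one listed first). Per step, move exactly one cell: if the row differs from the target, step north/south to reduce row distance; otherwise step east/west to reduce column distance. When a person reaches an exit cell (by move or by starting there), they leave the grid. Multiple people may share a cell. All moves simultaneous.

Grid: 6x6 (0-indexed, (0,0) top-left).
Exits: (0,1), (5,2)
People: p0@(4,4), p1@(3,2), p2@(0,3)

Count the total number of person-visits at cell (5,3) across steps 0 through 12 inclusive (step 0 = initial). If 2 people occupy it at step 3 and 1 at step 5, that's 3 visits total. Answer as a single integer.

Step 0: p0@(4,4) p1@(3,2) p2@(0,3) -> at (5,3): 0 [-], cum=0
Step 1: p0@(5,4) p1@(4,2) p2@(0,2) -> at (5,3): 0 [-], cum=0
Step 2: p0@(5,3) p1@ESC p2@ESC -> at (5,3): 1 [p0], cum=1
Step 3: p0@ESC p1@ESC p2@ESC -> at (5,3): 0 [-], cum=1
Total visits = 1

Answer: 1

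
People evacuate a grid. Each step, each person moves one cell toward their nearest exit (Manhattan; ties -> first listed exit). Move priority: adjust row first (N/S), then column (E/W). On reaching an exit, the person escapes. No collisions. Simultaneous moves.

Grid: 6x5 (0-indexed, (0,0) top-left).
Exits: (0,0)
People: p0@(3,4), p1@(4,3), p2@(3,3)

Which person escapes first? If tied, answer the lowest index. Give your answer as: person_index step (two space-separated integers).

Answer: 2 6

Derivation:
Step 1: p0:(3,4)->(2,4) | p1:(4,3)->(3,3) | p2:(3,3)->(2,3)
Step 2: p0:(2,4)->(1,4) | p1:(3,3)->(2,3) | p2:(2,3)->(1,3)
Step 3: p0:(1,4)->(0,4) | p1:(2,3)->(1,3) | p2:(1,3)->(0,3)
Step 4: p0:(0,4)->(0,3) | p1:(1,3)->(0,3) | p2:(0,3)->(0,2)
Step 5: p0:(0,3)->(0,2) | p1:(0,3)->(0,2) | p2:(0,2)->(0,1)
Step 6: p0:(0,2)->(0,1) | p1:(0,2)->(0,1) | p2:(0,1)->(0,0)->EXIT
Step 7: p0:(0,1)->(0,0)->EXIT | p1:(0,1)->(0,0)->EXIT | p2:escaped
Exit steps: [7, 7, 6]
First to escape: p2 at step 6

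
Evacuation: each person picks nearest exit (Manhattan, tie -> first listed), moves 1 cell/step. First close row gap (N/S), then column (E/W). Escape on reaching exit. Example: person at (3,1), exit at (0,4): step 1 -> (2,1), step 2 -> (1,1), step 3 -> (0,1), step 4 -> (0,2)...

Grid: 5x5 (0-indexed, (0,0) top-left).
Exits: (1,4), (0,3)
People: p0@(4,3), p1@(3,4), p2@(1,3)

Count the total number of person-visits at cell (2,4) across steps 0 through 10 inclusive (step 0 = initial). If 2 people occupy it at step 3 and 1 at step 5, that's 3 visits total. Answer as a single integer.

Step 0: p0@(4,3) p1@(3,4) p2@(1,3) -> at (2,4): 0 [-], cum=0
Step 1: p0@(3,3) p1@(2,4) p2@ESC -> at (2,4): 1 [p1], cum=1
Step 2: p0@(2,3) p1@ESC p2@ESC -> at (2,4): 0 [-], cum=1
Step 3: p0@(1,3) p1@ESC p2@ESC -> at (2,4): 0 [-], cum=1
Step 4: p0@ESC p1@ESC p2@ESC -> at (2,4): 0 [-], cum=1
Total visits = 1

Answer: 1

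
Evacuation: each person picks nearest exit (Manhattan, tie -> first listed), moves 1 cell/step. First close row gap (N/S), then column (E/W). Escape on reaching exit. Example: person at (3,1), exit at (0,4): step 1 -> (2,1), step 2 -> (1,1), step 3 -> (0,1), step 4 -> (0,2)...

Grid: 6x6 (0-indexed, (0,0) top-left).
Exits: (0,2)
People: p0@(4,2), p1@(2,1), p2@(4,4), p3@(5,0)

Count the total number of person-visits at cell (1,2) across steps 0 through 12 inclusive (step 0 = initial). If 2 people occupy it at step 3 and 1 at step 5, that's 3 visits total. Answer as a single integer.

Answer: 1

Derivation:
Step 0: p0@(4,2) p1@(2,1) p2@(4,4) p3@(5,0) -> at (1,2): 0 [-], cum=0
Step 1: p0@(3,2) p1@(1,1) p2@(3,4) p3@(4,0) -> at (1,2): 0 [-], cum=0
Step 2: p0@(2,2) p1@(0,1) p2@(2,4) p3@(3,0) -> at (1,2): 0 [-], cum=0
Step 3: p0@(1,2) p1@ESC p2@(1,4) p3@(2,0) -> at (1,2): 1 [p0], cum=1
Step 4: p0@ESC p1@ESC p2@(0,4) p3@(1,0) -> at (1,2): 0 [-], cum=1
Step 5: p0@ESC p1@ESC p2@(0,3) p3@(0,0) -> at (1,2): 0 [-], cum=1
Step 6: p0@ESC p1@ESC p2@ESC p3@(0,1) -> at (1,2): 0 [-], cum=1
Step 7: p0@ESC p1@ESC p2@ESC p3@ESC -> at (1,2): 0 [-], cum=1
Total visits = 1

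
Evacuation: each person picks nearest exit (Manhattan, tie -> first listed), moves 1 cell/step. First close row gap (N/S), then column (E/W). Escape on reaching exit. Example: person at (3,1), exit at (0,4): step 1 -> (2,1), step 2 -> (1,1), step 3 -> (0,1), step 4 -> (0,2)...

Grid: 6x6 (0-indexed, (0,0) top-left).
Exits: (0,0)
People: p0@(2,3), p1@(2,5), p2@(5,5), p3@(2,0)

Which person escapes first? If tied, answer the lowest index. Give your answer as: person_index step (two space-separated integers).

Answer: 3 2

Derivation:
Step 1: p0:(2,3)->(1,3) | p1:(2,5)->(1,5) | p2:(5,5)->(4,5) | p3:(2,0)->(1,0)
Step 2: p0:(1,3)->(0,3) | p1:(1,5)->(0,5) | p2:(4,5)->(3,5) | p3:(1,0)->(0,0)->EXIT
Step 3: p0:(0,3)->(0,2) | p1:(0,5)->(0,4) | p2:(3,5)->(2,5) | p3:escaped
Step 4: p0:(0,2)->(0,1) | p1:(0,4)->(0,3) | p2:(2,5)->(1,5) | p3:escaped
Step 5: p0:(0,1)->(0,0)->EXIT | p1:(0,3)->(0,2) | p2:(1,5)->(0,5) | p3:escaped
Step 6: p0:escaped | p1:(0,2)->(0,1) | p2:(0,5)->(0,4) | p3:escaped
Step 7: p0:escaped | p1:(0,1)->(0,0)->EXIT | p2:(0,4)->(0,3) | p3:escaped
Step 8: p0:escaped | p1:escaped | p2:(0,3)->(0,2) | p3:escaped
Step 9: p0:escaped | p1:escaped | p2:(0,2)->(0,1) | p3:escaped
Step 10: p0:escaped | p1:escaped | p2:(0,1)->(0,0)->EXIT | p3:escaped
Exit steps: [5, 7, 10, 2]
First to escape: p3 at step 2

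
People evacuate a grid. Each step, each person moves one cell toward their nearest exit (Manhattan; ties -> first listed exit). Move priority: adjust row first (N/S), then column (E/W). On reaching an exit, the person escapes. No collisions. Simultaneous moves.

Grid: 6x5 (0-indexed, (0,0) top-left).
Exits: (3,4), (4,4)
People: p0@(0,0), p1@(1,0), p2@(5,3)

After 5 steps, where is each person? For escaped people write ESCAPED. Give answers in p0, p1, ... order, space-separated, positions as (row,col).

Step 1: p0:(0,0)->(1,0) | p1:(1,0)->(2,0) | p2:(5,3)->(4,3)
Step 2: p0:(1,0)->(2,0) | p1:(2,0)->(3,0) | p2:(4,3)->(4,4)->EXIT
Step 3: p0:(2,0)->(3,0) | p1:(3,0)->(3,1) | p2:escaped
Step 4: p0:(3,0)->(3,1) | p1:(3,1)->(3,2) | p2:escaped
Step 5: p0:(3,1)->(3,2) | p1:(3,2)->(3,3) | p2:escaped

(3,2) (3,3) ESCAPED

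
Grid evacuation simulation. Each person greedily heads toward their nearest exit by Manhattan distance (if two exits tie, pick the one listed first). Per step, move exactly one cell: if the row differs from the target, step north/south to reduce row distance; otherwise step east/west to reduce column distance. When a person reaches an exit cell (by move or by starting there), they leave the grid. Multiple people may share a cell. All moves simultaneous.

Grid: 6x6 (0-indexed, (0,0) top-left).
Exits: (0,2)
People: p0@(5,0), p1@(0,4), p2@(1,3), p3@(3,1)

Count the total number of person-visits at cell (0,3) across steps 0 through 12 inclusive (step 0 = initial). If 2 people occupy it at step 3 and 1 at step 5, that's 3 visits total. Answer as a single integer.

Answer: 2

Derivation:
Step 0: p0@(5,0) p1@(0,4) p2@(1,3) p3@(3,1) -> at (0,3): 0 [-], cum=0
Step 1: p0@(4,0) p1@(0,3) p2@(0,3) p3@(2,1) -> at (0,3): 2 [p1,p2], cum=2
Step 2: p0@(3,0) p1@ESC p2@ESC p3@(1,1) -> at (0,3): 0 [-], cum=2
Step 3: p0@(2,0) p1@ESC p2@ESC p3@(0,1) -> at (0,3): 0 [-], cum=2
Step 4: p0@(1,0) p1@ESC p2@ESC p3@ESC -> at (0,3): 0 [-], cum=2
Step 5: p0@(0,0) p1@ESC p2@ESC p3@ESC -> at (0,3): 0 [-], cum=2
Step 6: p0@(0,1) p1@ESC p2@ESC p3@ESC -> at (0,3): 0 [-], cum=2
Step 7: p0@ESC p1@ESC p2@ESC p3@ESC -> at (0,3): 0 [-], cum=2
Total visits = 2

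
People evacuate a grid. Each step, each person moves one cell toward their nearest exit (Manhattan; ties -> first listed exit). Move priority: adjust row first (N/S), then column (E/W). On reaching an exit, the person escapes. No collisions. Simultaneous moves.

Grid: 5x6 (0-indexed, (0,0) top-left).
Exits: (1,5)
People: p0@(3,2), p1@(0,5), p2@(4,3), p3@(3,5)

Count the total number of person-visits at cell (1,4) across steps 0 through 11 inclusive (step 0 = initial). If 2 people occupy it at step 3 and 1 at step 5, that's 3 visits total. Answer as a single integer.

Step 0: p0@(3,2) p1@(0,5) p2@(4,3) p3@(3,5) -> at (1,4): 0 [-], cum=0
Step 1: p0@(2,2) p1@ESC p2@(3,3) p3@(2,5) -> at (1,4): 0 [-], cum=0
Step 2: p0@(1,2) p1@ESC p2@(2,3) p3@ESC -> at (1,4): 0 [-], cum=0
Step 3: p0@(1,3) p1@ESC p2@(1,3) p3@ESC -> at (1,4): 0 [-], cum=0
Step 4: p0@(1,4) p1@ESC p2@(1,4) p3@ESC -> at (1,4): 2 [p0,p2], cum=2
Step 5: p0@ESC p1@ESC p2@ESC p3@ESC -> at (1,4): 0 [-], cum=2
Total visits = 2

Answer: 2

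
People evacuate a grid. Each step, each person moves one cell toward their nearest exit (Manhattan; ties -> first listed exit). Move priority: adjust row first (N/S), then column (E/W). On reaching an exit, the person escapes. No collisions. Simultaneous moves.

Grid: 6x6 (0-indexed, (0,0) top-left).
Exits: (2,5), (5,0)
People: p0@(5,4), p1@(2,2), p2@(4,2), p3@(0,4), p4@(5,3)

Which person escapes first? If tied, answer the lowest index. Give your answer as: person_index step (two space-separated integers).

Step 1: p0:(5,4)->(4,4) | p1:(2,2)->(2,3) | p2:(4,2)->(5,2) | p3:(0,4)->(1,4) | p4:(5,3)->(5,2)
Step 2: p0:(4,4)->(3,4) | p1:(2,3)->(2,4) | p2:(5,2)->(5,1) | p3:(1,4)->(2,4) | p4:(5,2)->(5,1)
Step 3: p0:(3,4)->(2,4) | p1:(2,4)->(2,5)->EXIT | p2:(5,1)->(5,0)->EXIT | p3:(2,4)->(2,5)->EXIT | p4:(5,1)->(5,0)->EXIT
Step 4: p0:(2,4)->(2,5)->EXIT | p1:escaped | p2:escaped | p3:escaped | p4:escaped
Exit steps: [4, 3, 3, 3, 3]
First to escape: p1 at step 3

Answer: 1 3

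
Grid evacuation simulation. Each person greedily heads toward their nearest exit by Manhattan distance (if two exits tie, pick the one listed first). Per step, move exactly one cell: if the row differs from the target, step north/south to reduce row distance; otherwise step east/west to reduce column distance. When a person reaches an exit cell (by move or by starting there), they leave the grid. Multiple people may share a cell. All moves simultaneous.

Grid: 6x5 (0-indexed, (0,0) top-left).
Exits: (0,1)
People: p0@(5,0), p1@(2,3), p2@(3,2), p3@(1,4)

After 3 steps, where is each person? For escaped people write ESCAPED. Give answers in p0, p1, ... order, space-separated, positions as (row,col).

Step 1: p0:(5,0)->(4,0) | p1:(2,3)->(1,3) | p2:(3,2)->(2,2) | p3:(1,4)->(0,4)
Step 2: p0:(4,0)->(3,0) | p1:(1,3)->(0,3) | p2:(2,2)->(1,2) | p3:(0,4)->(0,3)
Step 3: p0:(3,0)->(2,0) | p1:(0,3)->(0,2) | p2:(1,2)->(0,2) | p3:(0,3)->(0,2)

(2,0) (0,2) (0,2) (0,2)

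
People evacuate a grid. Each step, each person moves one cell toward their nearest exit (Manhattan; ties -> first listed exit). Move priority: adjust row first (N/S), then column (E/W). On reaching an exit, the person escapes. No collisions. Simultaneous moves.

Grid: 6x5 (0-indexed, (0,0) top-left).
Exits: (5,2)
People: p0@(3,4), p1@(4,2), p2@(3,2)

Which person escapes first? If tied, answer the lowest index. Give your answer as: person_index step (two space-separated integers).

Answer: 1 1

Derivation:
Step 1: p0:(3,4)->(4,4) | p1:(4,2)->(5,2)->EXIT | p2:(3,2)->(4,2)
Step 2: p0:(4,4)->(5,4) | p1:escaped | p2:(4,2)->(5,2)->EXIT
Step 3: p0:(5,4)->(5,3) | p1:escaped | p2:escaped
Step 4: p0:(5,3)->(5,2)->EXIT | p1:escaped | p2:escaped
Exit steps: [4, 1, 2]
First to escape: p1 at step 1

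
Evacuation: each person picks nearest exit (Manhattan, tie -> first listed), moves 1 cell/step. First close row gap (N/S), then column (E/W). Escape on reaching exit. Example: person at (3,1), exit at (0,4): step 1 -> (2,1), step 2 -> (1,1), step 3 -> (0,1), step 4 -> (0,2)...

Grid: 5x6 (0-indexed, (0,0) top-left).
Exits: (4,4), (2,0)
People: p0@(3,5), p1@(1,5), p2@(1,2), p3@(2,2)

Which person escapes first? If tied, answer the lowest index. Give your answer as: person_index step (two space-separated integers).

Answer: 0 2

Derivation:
Step 1: p0:(3,5)->(4,5) | p1:(1,5)->(2,5) | p2:(1,2)->(2,2) | p3:(2,2)->(2,1)
Step 2: p0:(4,5)->(4,4)->EXIT | p1:(2,5)->(3,5) | p2:(2,2)->(2,1) | p3:(2,1)->(2,0)->EXIT
Step 3: p0:escaped | p1:(3,5)->(4,5) | p2:(2,1)->(2,0)->EXIT | p3:escaped
Step 4: p0:escaped | p1:(4,5)->(4,4)->EXIT | p2:escaped | p3:escaped
Exit steps: [2, 4, 3, 2]
First to escape: p0 at step 2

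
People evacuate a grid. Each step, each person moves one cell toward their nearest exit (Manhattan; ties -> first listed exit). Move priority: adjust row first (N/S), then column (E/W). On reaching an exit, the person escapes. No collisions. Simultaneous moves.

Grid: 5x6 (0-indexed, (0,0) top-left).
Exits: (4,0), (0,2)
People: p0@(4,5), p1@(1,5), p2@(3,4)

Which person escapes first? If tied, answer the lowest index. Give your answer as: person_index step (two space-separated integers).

Step 1: p0:(4,5)->(4,4) | p1:(1,5)->(0,5) | p2:(3,4)->(4,4)
Step 2: p0:(4,4)->(4,3) | p1:(0,5)->(0,4) | p2:(4,4)->(4,3)
Step 3: p0:(4,3)->(4,2) | p1:(0,4)->(0,3) | p2:(4,3)->(4,2)
Step 4: p0:(4,2)->(4,1) | p1:(0,3)->(0,2)->EXIT | p2:(4,2)->(4,1)
Step 5: p0:(4,1)->(4,0)->EXIT | p1:escaped | p2:(4,1)->(4,0)->EXIT
Exit steps: [5, 4, 5]
First to escape: p1 at step 4

Answer: 1 4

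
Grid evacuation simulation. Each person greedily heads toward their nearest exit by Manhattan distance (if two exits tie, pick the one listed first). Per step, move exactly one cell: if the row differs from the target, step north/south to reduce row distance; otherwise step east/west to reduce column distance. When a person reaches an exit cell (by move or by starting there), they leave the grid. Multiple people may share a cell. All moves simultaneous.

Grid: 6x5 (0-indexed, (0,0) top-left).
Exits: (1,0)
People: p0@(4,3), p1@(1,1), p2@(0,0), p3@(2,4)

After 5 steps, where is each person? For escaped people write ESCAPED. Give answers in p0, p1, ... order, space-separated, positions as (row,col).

Step 1: p0:(4,3)->(3,3) | p1:(1,1)->(1,0)->EXIT | p2:(0,0)->(1,0)->EXIT | p3:(2,4)->(1,4)
Step 2: p0:(3,3)->(2,3) | p1:escaped | p2:escaped | p3:(1,4)->(1,3)
Step 3: p0:(2,3)->(1,3) | p1:escaped | p2:escaped | p3:(1,3)->(1,2)
Step 4: p0:(1,3)->(1,2) | p1:escaped | p2:escaped | p3:(1,2)->(1,1)
Step 5: p0:(1,2)->(1,1) | p1:escaped | p2:escaped | p3:(1,1)->(1,0)->EXIT

(1,1) ESCAPED ESCAPED ESCAPED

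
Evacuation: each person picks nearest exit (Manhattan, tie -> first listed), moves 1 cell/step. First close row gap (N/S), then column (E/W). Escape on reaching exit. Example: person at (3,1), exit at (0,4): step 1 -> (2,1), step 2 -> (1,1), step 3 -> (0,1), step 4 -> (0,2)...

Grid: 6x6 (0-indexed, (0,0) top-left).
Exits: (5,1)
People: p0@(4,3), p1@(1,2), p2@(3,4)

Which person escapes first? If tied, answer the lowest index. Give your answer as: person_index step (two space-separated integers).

Answer: 0 3

Derivation:
Step 1: p0:(4,3)->(5,3) | p1:(1,2)->(2,2) | p2:(3,4)->(4,4)
Step 2: p0:(5,3)->(5,2) | p1:(2,2)->(3,2) | p2:(4,4)->(5,4)
Step 3: p0:(5,2)->(5,1)->EXIT | p1:(3,2)->(4,2) | p2:(5,4)->(5,3)
Step 4: p0:escaped | p1:(4,2)->(5,2) | p2:(5,3)->(5,2)
Step 5: p0:escaped | p1:(5,2)->(5,1)->EXIT | p2:(5,2)->(5,1)->EXIT
Exit steps: [3, 5, 5]
First to escape: p0 at step 3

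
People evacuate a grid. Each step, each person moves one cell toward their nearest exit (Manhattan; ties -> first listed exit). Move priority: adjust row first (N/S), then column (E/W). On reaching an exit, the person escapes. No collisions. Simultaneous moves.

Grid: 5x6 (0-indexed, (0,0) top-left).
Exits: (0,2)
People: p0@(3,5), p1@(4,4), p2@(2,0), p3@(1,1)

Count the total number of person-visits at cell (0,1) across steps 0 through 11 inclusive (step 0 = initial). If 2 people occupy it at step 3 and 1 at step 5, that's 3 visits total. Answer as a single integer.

Step 0: p0@(3,5) p1@(4,4) p2@(2,0) p3@(1,1) -> at (0,1): 0 [-], cum=0
Step 1: p0@(2,5) p1@(3,4) p2@(1,0) p3@(0,1) -> at (0,1): 1 [p3], cum=1
Step 2: p0@(1,5) p1@(2,4) p2@(0,0) p3@ESC -> at (0,1): 0 [-], cum=1
Step 3: p0@(0,5) p1@(1,4) p2@(0,1) p3@ESC -> at (0,1): 1 [p2], cum=2
Step 4: p0@(0,4) p1@(0,4) p2@ESC p3@ESC -> at (0,1): 0 [-], cum=2
Step 5: p0@(0,3) p1@(0,3) p2@ESC p3@ESC -> at (0,1): 0 [-], cum=2
Step 6: p0@ESC p1@ESC p2@ESC p3@ESC -> at (0,1): 0 [-], cum=2
Total visits = 2

Answer: 2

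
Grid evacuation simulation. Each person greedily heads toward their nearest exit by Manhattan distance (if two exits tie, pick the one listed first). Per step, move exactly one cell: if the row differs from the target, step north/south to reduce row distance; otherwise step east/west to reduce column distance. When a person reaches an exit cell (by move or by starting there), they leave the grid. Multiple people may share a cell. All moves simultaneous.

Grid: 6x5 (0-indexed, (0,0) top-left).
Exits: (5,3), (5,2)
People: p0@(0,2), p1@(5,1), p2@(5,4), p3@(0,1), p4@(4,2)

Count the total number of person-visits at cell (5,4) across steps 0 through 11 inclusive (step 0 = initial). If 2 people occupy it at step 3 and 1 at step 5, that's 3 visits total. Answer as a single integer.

Answer: 1

Derivation:
Step 0: p0@(0,2) p1@(5,1) p2@(5,4) p3@(0,1) p4@(4,2) -> at (5,4): 1 [p2], cum=1
Step 1: p0@(1,2) p1@ESC p2@ESC p3@(1,1) p4@ESC -> at (5,4): 0 [-], cum=1
Step 2: p0@(2,2) p1@ESC p2@ESC p3@(2,1) p4@ESC -> at (5,4): 0 [-], cum=1
Step 3: p0@(3,2) p1@ESC p2@ESC p3@(3,1) p4@ESC -> at (5,4): 0 [-], cum=1
Step 4: p0@(4,2) p1@ESC p2@ESC p3@(4,1) p4@ESC -> at (5,4): 0 [-], cum=1
Step 5: p0@ESC p1@ESC p2@ESC p3@(5,1) p4@ESC -> at (5,4): 0 [-], cum=1
Step 6: p0@ESC p1@ESC p2@ESC p3@ESC p4@ESC -> at (5,4): 0 [-], cum=1
Total visits = 1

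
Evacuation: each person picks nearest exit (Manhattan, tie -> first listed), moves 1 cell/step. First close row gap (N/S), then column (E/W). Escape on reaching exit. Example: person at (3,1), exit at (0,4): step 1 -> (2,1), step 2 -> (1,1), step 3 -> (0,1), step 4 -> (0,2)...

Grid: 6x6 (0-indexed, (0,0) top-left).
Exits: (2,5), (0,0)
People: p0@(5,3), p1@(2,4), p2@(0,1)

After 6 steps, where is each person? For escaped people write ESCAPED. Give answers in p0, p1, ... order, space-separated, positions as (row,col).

Step 1: p0:(5,3)->(4,3) | p1:(2,4)->(2,5)->EXIT | p2:(0,1)->(0,0)->EXIT
Step 2: p0:(4,3)->(3,3) | p1:escaped | p2:escaped
Step 3: p0:(3,3)->(2,3) | p1:escaped | p2:escaped
Step 4: p0:(2,3)->(2,4) | p1:escaped | p2:escaped
Step 5: p0:(2,4)->(2,5)->EXIT | p1:escaped | p2:escaped

ESCAPED ESCAPED ESCAPED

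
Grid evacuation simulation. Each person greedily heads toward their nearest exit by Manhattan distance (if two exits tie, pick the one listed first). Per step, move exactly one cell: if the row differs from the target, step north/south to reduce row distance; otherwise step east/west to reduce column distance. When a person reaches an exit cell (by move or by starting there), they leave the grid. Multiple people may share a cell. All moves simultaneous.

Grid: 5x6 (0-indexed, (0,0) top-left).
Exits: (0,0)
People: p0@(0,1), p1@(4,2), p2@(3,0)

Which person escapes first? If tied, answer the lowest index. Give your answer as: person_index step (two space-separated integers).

Step 1: p0:(0,1)->(0,0)->EXIT | p1:(4,2)->(3,2) | p2:(3,0)->(2,0)
Step 2: p0:escaped | p1:(3,2)->(2,2) | p2:(2,0)->(1,0)
Step 3: p0:escaped | p1:(2,2)->(1,2) | p2:(1,0)->(0,0)->EXIT
Step 4: p0:escaped | p1:(1,2)->(0,2) | p2:escaped
Step 5: p0:escaped | p1:(0,2)->(0,1) | p2:escaped
Step 6: p0:escaped | p1:(0,1)->(0,0)->EXIT | p2:escaped
Exit steps: [1, 6, 3]
First to escape: p0 at step 1

Answer: 0 1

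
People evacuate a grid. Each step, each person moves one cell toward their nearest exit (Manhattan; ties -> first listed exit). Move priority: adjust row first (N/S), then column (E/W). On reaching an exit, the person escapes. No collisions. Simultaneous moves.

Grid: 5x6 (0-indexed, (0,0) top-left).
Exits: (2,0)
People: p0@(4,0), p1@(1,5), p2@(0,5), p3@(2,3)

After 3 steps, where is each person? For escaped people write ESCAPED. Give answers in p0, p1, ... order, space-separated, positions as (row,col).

Step 1: p0:(4,0)->(3,0) | p1:(1,5)->(2,5) | p2:(0,5)->(1,5) | p3:(2,3)->(2,2)
Step 2: p0:(3,0)->(2,0)->EXIT | p1:(2,5)->(2,4) | p2:(1,5)->(2,5) | p3:(2,2)->(2,1)
Step 3: p0:escaped | p1:(2,4)->(2,3) | p2:(2,5)->(2,4) | p3:(2,1)->(2,0)->EXIT

ESCAPED (2,3) (2,4) ESCAPED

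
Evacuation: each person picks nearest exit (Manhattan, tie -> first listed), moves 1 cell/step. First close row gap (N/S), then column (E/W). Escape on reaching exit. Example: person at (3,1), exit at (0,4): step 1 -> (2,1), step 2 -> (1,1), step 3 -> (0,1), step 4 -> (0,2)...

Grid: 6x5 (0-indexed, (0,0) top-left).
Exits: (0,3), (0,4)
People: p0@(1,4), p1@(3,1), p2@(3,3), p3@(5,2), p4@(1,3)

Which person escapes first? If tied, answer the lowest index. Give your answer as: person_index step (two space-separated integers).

Step 1: p0:(1,4)->(0,4)->EXIT | p1:(3,1)->(2,1) | p2:(3,3)->(2,3) | p3:(5,2)->(4,2) | p4:(1,3)->(0,3)->EXIT
Step 2: p0:escaped | p1:(2,1)->(1,1) | p2:(2,3)->(1,3) | p3:(4,2)->(3,2) | p4:escaped
Step 3: p0:escaped | p1:(1,1)->(0,1) | p2:(1,3)->(0,3)->EXIT | p3:(3,2)->(2,2) | p4:escaped
Step 4: p0:escaped | p1:(0,1)->(0,2) | p2:escaped | p3:(2,2)->(1,2) | p4:escaped
Step 5: p0:escaped | p1:(0,2)->(0,3)->EXIT | p2:escaped | p3:(1,2)->(0,2) | p4:escaped
Step 6: p0:escaped | p1:escaped | p2:escaped | p3:(0,2)->(0,3)->EXIT | p4:escaped
Exit steps: [1, 5, 3, 6, 1]
First to escape: p0 at step 1

Answer: 0 1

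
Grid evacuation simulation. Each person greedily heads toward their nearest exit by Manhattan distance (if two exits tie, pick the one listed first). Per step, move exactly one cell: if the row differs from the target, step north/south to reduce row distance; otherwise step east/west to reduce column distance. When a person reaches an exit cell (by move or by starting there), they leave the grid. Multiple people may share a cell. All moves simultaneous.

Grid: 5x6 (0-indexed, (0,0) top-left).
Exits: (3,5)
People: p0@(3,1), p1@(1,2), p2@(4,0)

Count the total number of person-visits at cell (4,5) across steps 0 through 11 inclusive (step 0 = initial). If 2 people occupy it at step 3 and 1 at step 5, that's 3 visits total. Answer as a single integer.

Answer: 0

Derivation:
Step 0: p0@(3,1) p1@(1,2) p2@(4,0) -> at (4,5): 0 [-], cum=0
Step 1: p0@(3,2) p1@(2,2) p2@(3,0) -> at (4,5): 0 [-], cum=0
Step 2: p0@(3,3) p1@(3,2) p2@(3,1) -> at (4,5): 0 [-], cum=0
Step 3: p0@(3,4) p1@(3,3) p2@(3,2) -> at (4,5): 0 [-], cum=0
Step 4: p0@ESC p1@(3,4) p2@(3,3) -> at (4,5): 0 [-], cum=0
Step 5: p0@ESC p1@ESC p2@(3,4) -> at (4,5): 0 [-], cum=0
Step 6: p0@ESC p1@ESC p2@ESC -> at (4,5): 0 [-], cum=0
Total visits = 0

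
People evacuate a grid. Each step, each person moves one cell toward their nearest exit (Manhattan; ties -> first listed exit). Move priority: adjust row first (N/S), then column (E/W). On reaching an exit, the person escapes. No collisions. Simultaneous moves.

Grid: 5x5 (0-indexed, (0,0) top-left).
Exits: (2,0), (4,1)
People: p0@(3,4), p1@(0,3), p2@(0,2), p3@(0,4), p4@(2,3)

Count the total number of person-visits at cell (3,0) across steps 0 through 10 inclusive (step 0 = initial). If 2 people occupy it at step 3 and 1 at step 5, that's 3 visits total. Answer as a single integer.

Step 0: p0@(3,4) p1@(0,3) p2@(0,2) p3@(0,4) p4@(2,3) -> at (3,0): 0 [-], cum=0
Step 1: p0@(4,4) p1@(1,3) p2@(1,2) p3@(1,4) p4@(2,2) -> at (3,0): 0 [-], cum=0
Step 2: p0@(4,3) p1@(2,3) p2@(2,2) p3@(2,4) p4@(2,1) -> at (3,0): 0 [-], cum=0
Step 3: p0@(4,2) p1@(2,2) p2@(2,1) p3@(2,3) p4@ESC -> at (3,0): 0 [-], cum=0
Step 4: p0@ESC p1@(2,1) p2@ESC p3@(2,2) p4@ESC -> at (3,0): 0 [-], cum=0
Step 5: p0@ESC p1@ESC p2@ESC p3@(2,1) p4@ESC -> at (3,0): 0 [-], cum=0
Step 6: p0@ESC p1@ESC p2@ESC p3@ESC p4@ESC -> at (3,0): 0 [-], cum=0
Total visits = 0

Answer: 0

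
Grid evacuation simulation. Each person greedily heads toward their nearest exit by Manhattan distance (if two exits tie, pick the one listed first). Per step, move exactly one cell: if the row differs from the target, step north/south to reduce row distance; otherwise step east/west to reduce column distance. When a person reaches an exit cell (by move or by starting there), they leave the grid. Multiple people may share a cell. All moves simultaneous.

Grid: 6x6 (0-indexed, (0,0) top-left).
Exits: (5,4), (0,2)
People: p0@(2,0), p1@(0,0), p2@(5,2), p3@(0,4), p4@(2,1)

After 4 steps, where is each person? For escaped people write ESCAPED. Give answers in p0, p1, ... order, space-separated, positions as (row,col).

Step 1: p0:(2,0)->(1,0) | p1:(0,0)->(0,1) | p2:(5,2)->(5,3) | p3:(0,4)->(0,3) | p4:(2,1)->(1,1)
Step 2: p0:(1,0)->(0,0) | p1:(0,1)->(0,2)->EXIT | p2:(5,3)->(5,4)->EXIT | p3:(0,3)->(0,2)->EXIT | p4:(1,1)->(0,1)
Step 3: p0:(0,0)->(0,1) | p1:escaped | p2:escaped | p3:escaped | p4:(0,1)->(0,2)->EXIT
Step 4: p0:(0,1)->(0,2)->EXIT | p1:escaped | p2:escaped | p3:escaped | p4:escaped

ESCAPED ESCAPED ESCAPED ESCAPED ESCAPED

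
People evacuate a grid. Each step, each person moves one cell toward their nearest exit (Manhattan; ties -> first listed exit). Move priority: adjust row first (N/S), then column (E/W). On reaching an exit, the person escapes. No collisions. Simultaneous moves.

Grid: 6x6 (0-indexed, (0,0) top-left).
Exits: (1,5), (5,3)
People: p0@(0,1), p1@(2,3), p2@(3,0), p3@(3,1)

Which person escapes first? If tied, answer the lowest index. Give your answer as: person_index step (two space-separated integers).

Step 1: p0:(0,1)->(1,1) | p1:(2,3)->(1,3) | p2:(3,0)->(4,0) | p3:(3,1)->(4,1)
Step 2: p0:(1,1)->(1,2) | p1:(1,3)->(1,4) | p2:(4,0)->(5,0) | p3:(4,1)->(5,1)
Step 3: p0:(1,2)->(1,3) | p1:(1,4)->(1,5)->EXIT | p2:(5,0)->(5,1) | p3:(5,1)->(5,2)
Step 4: p0:(1,3)->(1,4) | p1:escaped | p2:(5,1)->(5,2) | p3:(5,2)->(5,3)->EXIT
Step 5: p0:(1,4)->(1,5)->EXIT | p1:escaped | p2:(5,2)->(5,3)->EXIT | p3:escaped
Exit steps: [5, 3, 5, 4]
First to escape: p1 at step 3

Answer: 1 3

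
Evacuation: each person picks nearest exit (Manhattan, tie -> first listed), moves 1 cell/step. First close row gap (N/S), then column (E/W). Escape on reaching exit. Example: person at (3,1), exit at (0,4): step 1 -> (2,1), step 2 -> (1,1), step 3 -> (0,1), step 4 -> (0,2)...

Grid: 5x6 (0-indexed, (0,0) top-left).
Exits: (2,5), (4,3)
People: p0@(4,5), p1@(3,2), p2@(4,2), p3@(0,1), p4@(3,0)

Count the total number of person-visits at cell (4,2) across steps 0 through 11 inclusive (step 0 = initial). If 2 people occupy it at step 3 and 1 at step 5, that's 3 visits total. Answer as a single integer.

Step 0: p0@(4,5) p1@(3,2) p2@(4,2) p3@(0,1) p4@(3,0) -> at (4,2): 1 [p2], cum=1
Step 1: p0@(3,5) p1@(4,2) p2@ESC p3@(1,1) p4@(4,0) -> at (4,2): 1 [p1], cum=2
Step 2: p0@ESC p1@ESC p2@ESC p3@(2,1) p4@(4,1) -> at (4,2): 0 [-], cum=2
Step 3: p0@ESC p1@ESC p2@ESC p3@(2,2) p4@(4,2) -> at (4,2): 1 [p4], cum=3
Step 4: p0@ESC p1@ESC p2@ESC p3@(2,3) p4@ESC -> at (4,2): 0 [-], cum=3
Step 5: p0@ESC p1@ESC p2@ESC p3@(2,4) p4@ESC -> at (4,2): 0 [-], cum=3
Step 6: p0@ESC p1@ESC p2@ESC p3@ESC p4@ESC -> at (4,2): 0 [-], cum=3
Total visits = 3

Answer: 3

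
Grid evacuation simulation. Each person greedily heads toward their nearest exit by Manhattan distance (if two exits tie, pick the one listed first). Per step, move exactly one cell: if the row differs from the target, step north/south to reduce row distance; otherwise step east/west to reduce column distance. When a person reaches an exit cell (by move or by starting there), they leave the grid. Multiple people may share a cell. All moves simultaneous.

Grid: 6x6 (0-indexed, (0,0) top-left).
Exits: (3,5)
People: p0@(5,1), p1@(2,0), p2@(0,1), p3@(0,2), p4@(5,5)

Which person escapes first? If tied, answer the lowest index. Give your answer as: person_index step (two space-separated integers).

Step 1: p0:(5,1)->(4,1) | p1:(2,0)->(3,0) | p2:(0,1)->(1,1) | p3:(0,2)->(1,2) | p4:(5,5)->(4,5)
Step 2: p0:(4,1)->(3,1) | p1:(3,0)->(3,1) | p2:(1,1)->(2,1) | p3:(1,2)->(2,2) | p4:(4,5)->(3,5)->EXIT
Step 3: p0:(3,1)->(3,2) | p1:(3,1)->(3,2) | p2:(2,1)->(3,1) | p3:(2,2)->(3,2) | p4:escaped
Step 4: p0:(3,2)->(3,3) | p1:(3,2)->(3,3) | p2:(3,1)->(3,2) | p3:(3,2)->(3,3) | p4:escaped
Step 5: p0:(3,3)->(3,4) | p1:(3,3)->(3,4) | p2:(3,2)->(3,3) | p3:(3,3)->(3,4) | p4:escaped
Step 6: p0:(3,4)->(3,5)->EXIT | p1:(3,4)->(3,5)->EXIT | p2:(3,3)->(3,4) | p3:(3,4)->(3,5)->EXIT | p4:escaped
Step 7: p0:escaped | p1:escaped | p2:(3,4)->(3,5)->EXIT | p3:escaped | p4:escaped
Exit steps: [6, 6, 7, 6, 2]
First to escape: p4 at step 2

Answer: 4 2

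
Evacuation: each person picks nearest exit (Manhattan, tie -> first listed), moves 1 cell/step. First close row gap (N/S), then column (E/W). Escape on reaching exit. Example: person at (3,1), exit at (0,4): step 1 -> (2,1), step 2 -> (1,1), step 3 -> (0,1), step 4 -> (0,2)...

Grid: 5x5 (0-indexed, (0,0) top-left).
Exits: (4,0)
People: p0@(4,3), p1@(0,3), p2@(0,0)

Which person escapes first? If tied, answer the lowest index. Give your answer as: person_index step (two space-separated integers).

Step 1: p0:(4,3)->(4,2) | p1:(0,3)->(1,3) | p2:(0,0)->(1,0)
Step 2: p0:(4,2)->(4,1) | p1:(1,3)->(2,3) | p2:(1,0)->(2,0)
Step 3: p0:(4,1)->(4,0)->EXIT | p1:(2,3)->(3,3) | p2:(2,0)->(3,0)
Step 4: p0:escaped | p1:(3,3)->(4,3) | p2:(3,0)->(4,0)->EXIT
Step 5: p0:escaped | p1:(4,3)->(4,2) | p2:escaped
Step 6: p0:escaped | p1:(4,2)->(4,1) | p2:escaped
Step 7: p0:escaped | p1:(4,1)->(4,0)->EXIT | p2:escaped
Exit steps: [3, 7, 4]
First to escape: p0 at step 3

Answer: 0 3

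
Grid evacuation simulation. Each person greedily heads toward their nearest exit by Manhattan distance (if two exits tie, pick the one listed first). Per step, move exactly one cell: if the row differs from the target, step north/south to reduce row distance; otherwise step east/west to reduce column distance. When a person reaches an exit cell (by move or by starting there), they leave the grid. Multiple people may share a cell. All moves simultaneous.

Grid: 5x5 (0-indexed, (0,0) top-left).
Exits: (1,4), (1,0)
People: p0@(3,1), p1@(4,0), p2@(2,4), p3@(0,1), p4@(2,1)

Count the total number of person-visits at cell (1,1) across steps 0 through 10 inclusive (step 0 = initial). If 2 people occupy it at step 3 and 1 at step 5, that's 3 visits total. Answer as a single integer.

Step 0: p0@(3,1) p1@(4,0) p2@(2,4) p3@(0,1) p4@(2,1) -> at (1,1): 0 [-], cum=0
Step 1: p0@(2,1) p1@(3,0) p2@ESC p3@(1,1) p4@(1,1) -> at (1,1): 2 [p3,p4], cum=2
Step 2: p0@(1,1) p1@(2,0) p2@ESC p3@ESC p4@ESC -> at (1,1): 1 [p0], cum=3
Step 3: p0@ESC p1@ESC p2@ESC p3@ESC p4@ESC -> at (1,1): 0 [-], cum=3
Total visits = 3

Answer: 3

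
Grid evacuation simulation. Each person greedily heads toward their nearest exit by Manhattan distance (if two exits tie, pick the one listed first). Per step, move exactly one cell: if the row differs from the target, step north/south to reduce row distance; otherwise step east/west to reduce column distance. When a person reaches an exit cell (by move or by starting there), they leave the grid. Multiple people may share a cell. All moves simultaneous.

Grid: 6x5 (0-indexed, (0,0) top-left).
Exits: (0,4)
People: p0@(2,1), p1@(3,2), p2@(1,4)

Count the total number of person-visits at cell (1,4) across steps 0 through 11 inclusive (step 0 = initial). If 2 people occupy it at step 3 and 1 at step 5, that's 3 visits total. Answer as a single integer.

Step 0: p0@(2,1) p1@(3,2) p2@(1,4) -> at (1,4): 1 [p2], cum=1
Step 1: p0@(1,1) p1@(2,2) p2@ESC -> at (1,4): 0 [-], cum=1
Step 2: p0@(0,1) p1@(1,2) p2@ESC -> at (1,4): 0 [-], cum=1
Step 3: p0@(0,2) p1@(0,2) p2@ESC -> at (1,4): 0 [-], cum=1
Step 4: p0@(0,3) p1@(0,3) p2@ESC -> at (1,4): 0 [-], cum=1
Step 5: p0@ESC p1@ESC p2@ESC -> at (1,4): 0 [-], cum=1
Total visits = 1

Answer: 1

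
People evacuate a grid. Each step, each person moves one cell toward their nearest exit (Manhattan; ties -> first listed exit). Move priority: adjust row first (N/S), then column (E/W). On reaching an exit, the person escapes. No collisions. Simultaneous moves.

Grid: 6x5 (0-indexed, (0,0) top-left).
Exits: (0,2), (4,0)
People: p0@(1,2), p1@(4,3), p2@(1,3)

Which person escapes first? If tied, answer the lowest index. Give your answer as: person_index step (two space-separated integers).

Answer: 0 1

Derivation:
Step 1: p0:(1,2)->(0,2)->EXIT | p1:(4,3)->(4,2) | p2:(1,3)->(0,3)
Step 2: p0:escaped | p1:(4,2)->(4,1) | p2:(0,3)->(0,2)->EXIT
Step 3: p0:escaped | p1:(4,1)->(4,0)->EXIT | p2:escaped
Exit steps: [1, 3, 2]
First to escape: p0 at step 1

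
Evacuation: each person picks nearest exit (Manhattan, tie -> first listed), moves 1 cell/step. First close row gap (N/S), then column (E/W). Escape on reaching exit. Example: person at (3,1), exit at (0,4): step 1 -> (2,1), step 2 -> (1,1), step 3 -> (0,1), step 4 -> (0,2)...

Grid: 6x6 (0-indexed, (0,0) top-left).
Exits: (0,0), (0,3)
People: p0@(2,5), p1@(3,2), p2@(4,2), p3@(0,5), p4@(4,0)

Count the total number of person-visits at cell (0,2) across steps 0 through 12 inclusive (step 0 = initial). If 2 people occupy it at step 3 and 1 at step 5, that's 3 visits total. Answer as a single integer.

Step 0: p0@(2,5) p1@(3,2) p2@(4,2) p3@(0,5) p4@(4,0) -> at (0,2): 0 [-], cum=0
Step 1: p0@(1,5) p1@(2,2) p2@(3,2) p3@(0,4) p4@(3,0) -> at (0,2): 0 [-], cum=0
Step 2: p0@(0,5) p1@(1,2) p2@(2,2) p3@ESC p4@(2,0) -> at (0,2): 0 [-], cum=0
Step 3: p0@(0,4) p1@(0,2) p2@(1,2) p3@ESC p4@(1,0) -> at (0,2): 1 [p1], cum=1
Step 4: p0@ESC p1@ESC p2@(0,2) p3@ESC p4@ESC -> at (0,2): 1 [p2], cum=2
Step 5: p0@ESC p1@ESC p2@ESC p3@ESC p4@ESC -> at (0,2): 0 [-], cum=2
Total visits = 2

Answer: 2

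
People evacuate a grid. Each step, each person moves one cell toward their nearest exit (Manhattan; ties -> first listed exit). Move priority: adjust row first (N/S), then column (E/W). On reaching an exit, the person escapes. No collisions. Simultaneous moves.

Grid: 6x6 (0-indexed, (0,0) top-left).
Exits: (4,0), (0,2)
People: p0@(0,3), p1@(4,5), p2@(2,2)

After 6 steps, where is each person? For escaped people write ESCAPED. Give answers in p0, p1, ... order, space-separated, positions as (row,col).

Step 1: p0:(0,3)->(0,2)->EXIT | p1:(4,5)->(4,4) | p2:(2,2)->(1,2)
Step 2: p0:escaped | p1:(4,4)->(4,3) | p2:(1,2)->(0,2)->EXIT
Step 3: p0:escaped | p1:(4,3)->(4,2) | p2:escaped
Step 4: p0:escaped | p1:(4,2)->(4,1) | p2:escaped
Step 5: p0:escaped | p1:(4,1)->(4,0)->EXIT | p2:escaped

ESCAPED ESCAPED ESCAPED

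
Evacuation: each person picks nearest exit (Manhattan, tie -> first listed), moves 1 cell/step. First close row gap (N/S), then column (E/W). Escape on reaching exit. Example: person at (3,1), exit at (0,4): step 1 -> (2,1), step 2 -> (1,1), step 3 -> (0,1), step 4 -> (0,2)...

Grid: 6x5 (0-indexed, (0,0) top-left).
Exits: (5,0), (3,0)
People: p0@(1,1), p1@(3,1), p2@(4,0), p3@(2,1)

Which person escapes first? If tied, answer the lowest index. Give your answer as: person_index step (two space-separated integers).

Answer: 1 1

Derivation:
Step 1: p0:(1,1)->(2,1) | p1:(3,1)->(3,0)->EXIT | p2:(4,0)->(5,0)->EXIT | p3:(2,1)->(3,1)
Step 2: p0:(2,1)->(3,1) | p1:escaped | p2:escaped | p3:(3,1)->(3,0)->EXIT
Step 3: p0:(3,1)->(3,0)->EXIT | p1:escaped | p2:escaped | p3:escaped
Exit steps: [3, 1, 1, 2]
First to escape: p1 at step 1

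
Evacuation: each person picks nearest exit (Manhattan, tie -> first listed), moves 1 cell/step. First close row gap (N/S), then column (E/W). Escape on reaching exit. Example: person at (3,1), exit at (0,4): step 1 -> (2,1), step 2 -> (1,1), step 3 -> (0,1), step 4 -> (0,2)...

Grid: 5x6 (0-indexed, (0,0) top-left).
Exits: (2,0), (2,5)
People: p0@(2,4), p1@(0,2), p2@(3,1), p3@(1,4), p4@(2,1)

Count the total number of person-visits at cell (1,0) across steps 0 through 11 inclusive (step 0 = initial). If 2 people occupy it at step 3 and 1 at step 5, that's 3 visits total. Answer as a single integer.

Answer: 0

Derivation:
Step 0: p0@(2,4) p1@(0,2) p2@(3,1) p3@(1,4) p4@(2,1) -> at (1,0): 0 [-], cum=0
Step 1: p0@ESC p1@(1,2) p2@(2,1) p3@(2,4) p4@ESC -> at (1,0): 0 [-], cum=0
Step 2: p0@ESC p1@(2,2) p2@ESC p3@ESC p4@ESC -> at (1,0): 0 [-], cum=0
Step 3: p0@ESC p1@(2,1) p2@ESC p3@ESC p4@ESC -> at (1,0): 0 [-], cum=0
Step 4: p0@ESC p1@ESC p2@ESC p3@ESC p4@ESC -> at (1,0): 0 [-], cum=0
Total visits = 0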